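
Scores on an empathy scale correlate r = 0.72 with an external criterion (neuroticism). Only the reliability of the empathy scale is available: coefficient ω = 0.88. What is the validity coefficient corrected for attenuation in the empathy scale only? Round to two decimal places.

0.77

Single correction: r_c = r_obs / √r_xx = 0.72 / √0.88 = 0.72 / 0.9381 ≈ 0.77.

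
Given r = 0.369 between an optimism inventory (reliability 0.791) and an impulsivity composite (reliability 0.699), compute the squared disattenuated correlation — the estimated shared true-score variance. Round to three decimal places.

Disattenuated r = 0.369 / √(0.791 × 0.699) = 0.369 / 0.7436 = 0.4962.
Shared true-score variance = 0.4962² = 0.2462 ≈ 0.246.

0.246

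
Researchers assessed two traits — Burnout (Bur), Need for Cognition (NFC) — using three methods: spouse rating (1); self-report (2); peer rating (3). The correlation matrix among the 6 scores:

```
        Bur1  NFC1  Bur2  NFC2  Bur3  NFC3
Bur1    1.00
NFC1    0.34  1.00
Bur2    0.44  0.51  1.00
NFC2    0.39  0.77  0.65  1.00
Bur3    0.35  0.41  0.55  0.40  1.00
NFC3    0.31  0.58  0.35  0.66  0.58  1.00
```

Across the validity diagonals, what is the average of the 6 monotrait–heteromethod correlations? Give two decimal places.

Convergent values: 0.44, 0.35, 0.55, 0.77, 0.58, 0.66; mean = 3.35/6 = 0.56.

0.56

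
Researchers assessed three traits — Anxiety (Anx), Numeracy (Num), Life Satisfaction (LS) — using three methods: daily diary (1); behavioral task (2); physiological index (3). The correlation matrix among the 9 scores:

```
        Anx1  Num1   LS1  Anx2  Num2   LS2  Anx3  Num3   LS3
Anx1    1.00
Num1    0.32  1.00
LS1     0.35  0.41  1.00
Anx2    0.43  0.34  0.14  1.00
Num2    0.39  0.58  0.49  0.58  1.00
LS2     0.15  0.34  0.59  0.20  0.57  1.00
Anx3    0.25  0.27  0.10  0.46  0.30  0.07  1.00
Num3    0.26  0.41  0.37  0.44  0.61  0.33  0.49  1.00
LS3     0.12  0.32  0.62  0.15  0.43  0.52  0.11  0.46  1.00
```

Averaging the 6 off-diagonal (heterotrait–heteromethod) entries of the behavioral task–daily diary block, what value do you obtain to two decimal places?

0.31

HTHM values (method 2 × method 1): 0.34, 0.14, 0.39, 0.49, 0.15, 0.34; mean = 1.85/6 = 0.31.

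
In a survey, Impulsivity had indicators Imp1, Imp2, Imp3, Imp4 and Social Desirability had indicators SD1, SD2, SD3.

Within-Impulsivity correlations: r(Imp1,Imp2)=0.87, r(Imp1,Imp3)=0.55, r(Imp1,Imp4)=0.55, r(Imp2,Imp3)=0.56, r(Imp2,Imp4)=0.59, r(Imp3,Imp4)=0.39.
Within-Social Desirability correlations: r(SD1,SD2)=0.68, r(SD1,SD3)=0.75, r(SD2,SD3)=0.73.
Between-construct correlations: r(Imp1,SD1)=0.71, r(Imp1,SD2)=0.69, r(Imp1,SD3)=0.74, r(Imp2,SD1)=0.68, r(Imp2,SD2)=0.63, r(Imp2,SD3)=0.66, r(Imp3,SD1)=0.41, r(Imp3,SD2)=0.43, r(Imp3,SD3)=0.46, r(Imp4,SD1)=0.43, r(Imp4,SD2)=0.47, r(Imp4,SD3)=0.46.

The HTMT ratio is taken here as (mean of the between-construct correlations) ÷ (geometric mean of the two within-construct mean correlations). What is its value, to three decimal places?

0.869

Mean between = 6.77/12 = 0.5642.
Mean within-Imp = 3.51/6 = 0.5850; mean within-SD = 2.16/3 = 0.7200.
Geometric mean = √(0.5850 × 0.7200) = 0.6490.
HTMT = 0.5642 / 0.6490 = 0.869.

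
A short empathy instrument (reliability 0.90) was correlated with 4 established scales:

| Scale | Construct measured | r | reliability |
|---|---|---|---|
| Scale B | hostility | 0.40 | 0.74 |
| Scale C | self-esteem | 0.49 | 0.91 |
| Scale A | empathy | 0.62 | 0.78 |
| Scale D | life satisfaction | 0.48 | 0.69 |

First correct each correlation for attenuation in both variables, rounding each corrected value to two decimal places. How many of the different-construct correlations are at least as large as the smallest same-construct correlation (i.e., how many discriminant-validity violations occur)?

0

Disattenuated r (r / √(r_scale · r_new)):
  Scale B (disc): 0.40 / √(0.74·0.90) = 0.49
  Scale C (disc): 0.49 / √(0.91·0.90) = 0.54
  Scale A (conv): 0.62 / √(0.78·0.90) = 0.74
  Scale D (disc): 0.48 / √(0.69·0.90) = 0.61
Smallest convergent = 0.74. Discriminant values: 0.49, 0.54, 0.61; count ≥ 0.74 → 0.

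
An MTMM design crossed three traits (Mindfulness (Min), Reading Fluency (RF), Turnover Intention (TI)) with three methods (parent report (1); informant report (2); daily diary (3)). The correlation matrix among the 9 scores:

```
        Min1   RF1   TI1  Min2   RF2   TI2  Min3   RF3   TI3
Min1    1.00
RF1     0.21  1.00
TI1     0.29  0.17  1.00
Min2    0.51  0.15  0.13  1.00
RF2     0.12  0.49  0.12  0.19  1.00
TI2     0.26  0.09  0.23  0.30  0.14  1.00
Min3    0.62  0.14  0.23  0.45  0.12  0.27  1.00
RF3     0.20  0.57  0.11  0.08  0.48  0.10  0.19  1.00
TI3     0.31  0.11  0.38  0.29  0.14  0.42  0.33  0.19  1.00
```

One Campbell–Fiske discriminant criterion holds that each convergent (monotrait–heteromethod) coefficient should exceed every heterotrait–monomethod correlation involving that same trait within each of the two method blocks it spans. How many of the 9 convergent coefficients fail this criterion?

Convergent coefficients and their comparison sets:
Min (methods 1·2): 0.51 vs {0.21, 0.19, 0.29, 0.30} → pass.
Min (methods 1·3): 0.62 vs {0.21, 0.19, 0.29, 0.33} → pass.
Min (methods 2·3): 0.45 vs {0.19, 0.19, 0.30, 0.33} → pass.
RF (methods 1·2): 0.49 vs {0.21, 0.19, 0.17, 0.14} → pass.
RF (methods 1·3): 0.57 vs {0.21, 0.19, 0.17, 0.19} → pass.
RF (methods 2·3): 0.48 vs {0.19, 0.19, 0.14, 0.19} → pass.
TI (methods 1·2): 0.23 vs {0.29, 0.30, 0.17, 0.14} → fail.
TI (methods 1·3): 0.38 vs {0.29, 0.33, 0.17, 0.19} → pass.
TI (methods 2·3): 0.42 vs {0.30, 0.33, 0.14, 0.19} → pass.
1 of 9 fail.

1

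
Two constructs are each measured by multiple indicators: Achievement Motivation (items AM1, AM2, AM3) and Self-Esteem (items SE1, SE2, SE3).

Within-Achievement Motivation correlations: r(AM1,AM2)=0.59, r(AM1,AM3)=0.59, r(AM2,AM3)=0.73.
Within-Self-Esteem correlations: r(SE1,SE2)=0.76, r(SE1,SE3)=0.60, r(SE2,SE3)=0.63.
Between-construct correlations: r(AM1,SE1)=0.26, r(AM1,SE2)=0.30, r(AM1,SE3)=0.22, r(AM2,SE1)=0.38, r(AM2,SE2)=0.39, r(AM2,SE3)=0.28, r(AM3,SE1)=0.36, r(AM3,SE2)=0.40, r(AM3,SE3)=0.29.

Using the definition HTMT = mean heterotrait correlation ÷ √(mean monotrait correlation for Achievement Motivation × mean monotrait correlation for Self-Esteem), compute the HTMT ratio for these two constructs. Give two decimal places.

Mean heterotrait r = 2.88/9 = 0.3200.
Mean within-AM = 1.91/3 = 0.6367; mean within-SE = 1.99/3 = 0.6633.
Geometric mean = √(0.6367 × 0.6633) = 0.6499.
HTMT = 0.3200 / 0.6499 = 0.49.

0.49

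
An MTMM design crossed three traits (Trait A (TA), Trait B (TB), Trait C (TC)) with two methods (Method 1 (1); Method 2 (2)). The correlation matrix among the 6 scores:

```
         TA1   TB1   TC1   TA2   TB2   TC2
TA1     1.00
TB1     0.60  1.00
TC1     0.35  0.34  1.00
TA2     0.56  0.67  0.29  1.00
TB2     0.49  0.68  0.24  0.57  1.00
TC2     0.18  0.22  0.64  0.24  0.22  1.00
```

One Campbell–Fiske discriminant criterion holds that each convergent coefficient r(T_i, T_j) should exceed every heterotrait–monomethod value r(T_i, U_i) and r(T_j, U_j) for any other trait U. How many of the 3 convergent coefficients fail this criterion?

Convergent coefficients and their comparison sets:
TA (methods 1·2): 0.56 vs {0.60, 0.57, 0.35, 0.24} → fail.
TB (methods 1·2): 0.68 vs {0.60, 0.57, 0.34, 0.22} → pass.
TC (methods 1·2): 0.64 vs {0.35, 0.24, 0.34, 0.22} → pass.
1 of 3 fail.

1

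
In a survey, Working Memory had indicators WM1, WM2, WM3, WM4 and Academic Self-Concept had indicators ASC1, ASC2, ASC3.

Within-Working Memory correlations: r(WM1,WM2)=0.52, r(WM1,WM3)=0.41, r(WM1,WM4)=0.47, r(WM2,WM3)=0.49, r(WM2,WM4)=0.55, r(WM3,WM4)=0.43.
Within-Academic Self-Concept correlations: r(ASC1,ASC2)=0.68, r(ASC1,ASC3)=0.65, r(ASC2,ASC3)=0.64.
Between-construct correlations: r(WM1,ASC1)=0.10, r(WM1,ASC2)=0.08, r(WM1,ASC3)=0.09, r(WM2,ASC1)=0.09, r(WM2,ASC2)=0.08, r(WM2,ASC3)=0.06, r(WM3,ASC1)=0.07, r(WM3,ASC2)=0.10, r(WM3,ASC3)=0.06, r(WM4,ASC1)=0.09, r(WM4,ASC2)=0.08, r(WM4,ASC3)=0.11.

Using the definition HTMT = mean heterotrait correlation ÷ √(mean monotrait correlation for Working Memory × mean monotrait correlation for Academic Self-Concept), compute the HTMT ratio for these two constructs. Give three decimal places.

0.150

Mean between = 1.01/12 = 0.0842.
Mean within-WM = 2.87/6 = 0.4783; mean within-ASC = 1.97/3 = 0.6567.
Geometric mean = √(0.4783 × 0.6567) = 0.5604.
HTMT = 0.0842 / 0.5604 = 0.150.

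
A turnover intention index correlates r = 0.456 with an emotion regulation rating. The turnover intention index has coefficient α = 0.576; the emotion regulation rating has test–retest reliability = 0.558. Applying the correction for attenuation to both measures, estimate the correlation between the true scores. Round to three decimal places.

0.804

r_true = r_obs / √(r_xx · r_yy) = 0.456 / √(0.576 × 0.558) = 0.456 / √0.321408 = 0.456 / 0.5669 ≈ 0.804.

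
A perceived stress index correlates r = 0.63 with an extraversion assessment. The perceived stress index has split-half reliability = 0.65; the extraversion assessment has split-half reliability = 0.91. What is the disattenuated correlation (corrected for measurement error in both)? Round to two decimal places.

r_true = r_obs / √(r_xx · r_yy) = 0.63 / √(0.65 × 0.91) = 0.63 / √0.5915 = 0.63 / 0.7691 ≈ 0.82.

0.82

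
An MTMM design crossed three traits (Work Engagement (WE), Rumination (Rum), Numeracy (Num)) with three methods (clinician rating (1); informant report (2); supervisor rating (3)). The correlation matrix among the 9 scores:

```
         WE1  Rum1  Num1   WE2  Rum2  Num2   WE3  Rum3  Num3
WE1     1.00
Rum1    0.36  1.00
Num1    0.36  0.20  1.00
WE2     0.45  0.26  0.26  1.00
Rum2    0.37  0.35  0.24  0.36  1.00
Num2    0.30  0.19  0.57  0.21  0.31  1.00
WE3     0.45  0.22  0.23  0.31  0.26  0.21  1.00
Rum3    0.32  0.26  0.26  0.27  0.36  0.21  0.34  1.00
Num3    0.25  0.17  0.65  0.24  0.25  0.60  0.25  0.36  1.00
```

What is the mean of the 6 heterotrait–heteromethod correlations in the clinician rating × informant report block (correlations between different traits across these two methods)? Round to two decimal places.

0.27

HTHM values (method 1 × method 2): 0.37, 0.30, 0.26, 0.19, 0.26, 0.24; mean = 1.62/6 = 0.27.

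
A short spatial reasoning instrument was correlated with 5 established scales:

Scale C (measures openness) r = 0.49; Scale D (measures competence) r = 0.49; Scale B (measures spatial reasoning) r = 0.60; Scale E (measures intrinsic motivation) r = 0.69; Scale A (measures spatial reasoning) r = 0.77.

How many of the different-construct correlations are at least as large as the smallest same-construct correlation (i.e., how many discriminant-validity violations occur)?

1

Convergent (same construct = spatial reasoning): Scale B, Scale A.
Smallest convergent = 0.60. Discriminant values: 0.49, 0.49, 0.69; count ≥ 0.60 → 1.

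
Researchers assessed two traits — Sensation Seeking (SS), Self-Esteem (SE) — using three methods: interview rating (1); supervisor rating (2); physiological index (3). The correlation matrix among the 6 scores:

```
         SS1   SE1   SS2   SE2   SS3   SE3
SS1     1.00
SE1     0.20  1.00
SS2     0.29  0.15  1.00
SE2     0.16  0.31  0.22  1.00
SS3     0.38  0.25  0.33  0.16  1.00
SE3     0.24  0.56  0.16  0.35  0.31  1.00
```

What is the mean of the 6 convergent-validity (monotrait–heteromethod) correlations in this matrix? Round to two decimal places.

Convergent values: 0.29, 0.38, 0.33, 0.31, 0.56, 0.35; mean = 2.22/6 = 0.37.

0.37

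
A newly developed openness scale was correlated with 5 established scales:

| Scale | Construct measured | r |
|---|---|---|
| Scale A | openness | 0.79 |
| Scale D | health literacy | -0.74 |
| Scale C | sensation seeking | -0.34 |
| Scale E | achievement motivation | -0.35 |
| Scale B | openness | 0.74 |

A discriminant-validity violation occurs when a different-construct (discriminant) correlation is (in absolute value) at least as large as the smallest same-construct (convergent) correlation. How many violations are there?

1

Convergent (same construct = openness): Scale A, Scale B.
Smallest convergent = 0.74. Discriminant |r|: 0.74, 0.34, 0.35; count ≥ 0.74 → 1.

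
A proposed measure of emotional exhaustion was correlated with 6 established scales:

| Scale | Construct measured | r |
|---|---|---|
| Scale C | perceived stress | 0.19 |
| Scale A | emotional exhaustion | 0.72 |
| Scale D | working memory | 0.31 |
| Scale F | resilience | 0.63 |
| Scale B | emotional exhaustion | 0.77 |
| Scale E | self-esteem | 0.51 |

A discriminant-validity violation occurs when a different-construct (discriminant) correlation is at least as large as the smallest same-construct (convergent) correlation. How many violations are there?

Convergent (same construct = emotional exhaustion): Scale A, Scale B.
Smallest convergent = 0.72. Discriminant values: 0.19, 0.31, 0.63, 0.51; count ≥ 0.72 → 0.

0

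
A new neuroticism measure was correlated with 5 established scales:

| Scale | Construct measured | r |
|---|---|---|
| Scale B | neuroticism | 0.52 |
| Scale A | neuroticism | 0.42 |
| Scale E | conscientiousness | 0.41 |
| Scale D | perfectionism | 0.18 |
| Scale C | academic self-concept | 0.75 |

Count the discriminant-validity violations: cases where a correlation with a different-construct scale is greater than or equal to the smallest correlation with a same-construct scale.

Convergent (same construct = neuroticism): Scale B, Scale A.
Smallest convergent = 0.42. Discriminant values: 0.41, 0.18, 0.75; count ≥ 0.42 → 1.

1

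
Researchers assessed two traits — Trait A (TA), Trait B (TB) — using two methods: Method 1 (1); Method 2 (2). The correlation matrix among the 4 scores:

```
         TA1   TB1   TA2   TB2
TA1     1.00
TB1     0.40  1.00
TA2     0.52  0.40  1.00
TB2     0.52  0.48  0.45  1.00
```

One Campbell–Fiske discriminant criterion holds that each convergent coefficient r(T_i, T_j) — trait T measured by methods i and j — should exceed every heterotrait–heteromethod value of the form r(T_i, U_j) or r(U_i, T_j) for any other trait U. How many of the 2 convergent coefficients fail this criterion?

2

Convergent coefficients and their comparison sets:
TA (methods 1·2): 0.52 vs {0.52, 0.40} → fail.
TB (methods 1·2): 0.48 vs {0.40, 0.52} → fail.
2 of 2 fail.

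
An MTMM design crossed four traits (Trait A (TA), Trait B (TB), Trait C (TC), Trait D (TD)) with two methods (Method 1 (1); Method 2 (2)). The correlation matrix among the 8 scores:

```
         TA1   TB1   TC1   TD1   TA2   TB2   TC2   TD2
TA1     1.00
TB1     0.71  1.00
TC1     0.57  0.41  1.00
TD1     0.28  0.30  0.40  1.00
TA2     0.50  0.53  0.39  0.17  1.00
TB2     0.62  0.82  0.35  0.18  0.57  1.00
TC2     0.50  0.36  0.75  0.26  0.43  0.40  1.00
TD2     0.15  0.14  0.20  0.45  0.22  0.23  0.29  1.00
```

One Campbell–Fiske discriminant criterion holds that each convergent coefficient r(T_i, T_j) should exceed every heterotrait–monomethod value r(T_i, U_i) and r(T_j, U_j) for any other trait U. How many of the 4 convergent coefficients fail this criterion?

Convergent coefficients and their comparison sets:
TA (methods 1·2): 0.50 vs {0.71, 0.57, 0.57, 0.43, 0.28, 0.22} → fail.
TB (methods 1·2): 0.82 vs {0.71, 0.57, 0.41, 0.40, 0.30, 0.23} → pass.
TC (methods 1·2): 0.75 vs {0.57, 0.43, 0.41, 0.40, 0.40, 0.29} → pass.
TD (methods 1·2): 0.45 vs {0.28, 0.22, 0.30, 0.23, 0.40, 0.29} → pass.
1 of 4 fail.

1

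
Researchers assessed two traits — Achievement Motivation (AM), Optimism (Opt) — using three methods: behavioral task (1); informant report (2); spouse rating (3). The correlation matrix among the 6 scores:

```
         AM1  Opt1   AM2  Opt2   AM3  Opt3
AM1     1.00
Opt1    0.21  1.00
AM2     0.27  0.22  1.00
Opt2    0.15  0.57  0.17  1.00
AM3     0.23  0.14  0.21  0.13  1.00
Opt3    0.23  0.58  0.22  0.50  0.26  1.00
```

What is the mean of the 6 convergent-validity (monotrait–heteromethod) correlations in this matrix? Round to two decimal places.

0.39

Convergent values: 0.27, 0.23, 0.21, 0.57, 0.58, 0.50; mean = 2.36/6 = 0.39.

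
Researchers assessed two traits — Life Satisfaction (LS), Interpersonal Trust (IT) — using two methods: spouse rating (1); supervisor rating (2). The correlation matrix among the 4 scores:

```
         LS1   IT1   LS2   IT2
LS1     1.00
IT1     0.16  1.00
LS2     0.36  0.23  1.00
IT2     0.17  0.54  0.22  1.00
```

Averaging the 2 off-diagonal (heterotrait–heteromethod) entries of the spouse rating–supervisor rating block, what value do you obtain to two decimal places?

HTHM values (method 1 × method 2): 0.17, 0.23; mean = 0.40/2 = 0.20.

0.20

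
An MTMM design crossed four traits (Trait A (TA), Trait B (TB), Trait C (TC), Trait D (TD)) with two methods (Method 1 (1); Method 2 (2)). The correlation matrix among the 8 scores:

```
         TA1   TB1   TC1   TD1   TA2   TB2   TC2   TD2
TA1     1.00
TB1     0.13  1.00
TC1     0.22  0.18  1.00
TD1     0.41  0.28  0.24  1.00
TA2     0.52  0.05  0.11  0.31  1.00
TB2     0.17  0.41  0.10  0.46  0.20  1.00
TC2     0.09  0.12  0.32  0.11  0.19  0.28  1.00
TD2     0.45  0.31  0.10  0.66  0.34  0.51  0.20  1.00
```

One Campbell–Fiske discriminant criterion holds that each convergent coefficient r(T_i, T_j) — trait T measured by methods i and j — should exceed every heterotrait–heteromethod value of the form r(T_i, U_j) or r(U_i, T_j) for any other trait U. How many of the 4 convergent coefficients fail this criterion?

1

Convergent coefficients and their comparison sets:
TA (methods 1·2): 0.52 vs {0.17, 0.05, 0.09, 0.11, 0.45, 0.31} → pass.
TB (methods 1·2): 0.41 vs {0.05, 0.17, 0.12, 0.10, 0.31, 0.46} → fail.
TC (methods 1·2): 0.32 vs {0.11, 0.09, 0.10, 0.12, 0.10, 0.11} → pass.
TD (methods 1·2): 0.66 vs {0.31, 0.45, 0.46, 0.31, 0.11, 0.10} → pass.
1 of 4 fail.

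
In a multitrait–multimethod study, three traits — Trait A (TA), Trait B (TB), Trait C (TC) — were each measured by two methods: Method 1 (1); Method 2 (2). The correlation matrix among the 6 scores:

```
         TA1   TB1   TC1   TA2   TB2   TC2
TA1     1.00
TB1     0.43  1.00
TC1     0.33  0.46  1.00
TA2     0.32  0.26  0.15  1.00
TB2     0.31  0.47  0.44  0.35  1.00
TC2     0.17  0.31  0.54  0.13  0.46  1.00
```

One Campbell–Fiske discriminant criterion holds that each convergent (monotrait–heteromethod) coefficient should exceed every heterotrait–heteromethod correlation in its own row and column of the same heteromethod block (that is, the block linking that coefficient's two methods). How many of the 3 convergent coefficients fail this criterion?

Each convergent coefficient versus the relevant comparison correlations:
TA (methods 1·2): 0.32 vs {0.31, 0.26, 0.17, 0.15} → pass.
TB (methods 1·2): 0.47 vs {0.26, 0.31, 0.31, 0.44} → pass.
TC (methods 1·2): 0.54 vs {0.15, 0.17, 0.44, 0.31} → pass.
0 of 3 fail.

0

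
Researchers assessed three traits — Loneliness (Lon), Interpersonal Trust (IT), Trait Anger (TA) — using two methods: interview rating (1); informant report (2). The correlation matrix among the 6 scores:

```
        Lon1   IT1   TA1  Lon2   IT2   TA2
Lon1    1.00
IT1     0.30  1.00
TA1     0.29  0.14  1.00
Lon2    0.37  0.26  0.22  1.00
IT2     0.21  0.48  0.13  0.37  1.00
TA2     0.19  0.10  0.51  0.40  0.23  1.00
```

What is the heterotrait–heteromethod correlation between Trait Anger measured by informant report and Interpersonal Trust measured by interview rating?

Different traits and methods: r(TA2, IT1) = 0.10.

0.10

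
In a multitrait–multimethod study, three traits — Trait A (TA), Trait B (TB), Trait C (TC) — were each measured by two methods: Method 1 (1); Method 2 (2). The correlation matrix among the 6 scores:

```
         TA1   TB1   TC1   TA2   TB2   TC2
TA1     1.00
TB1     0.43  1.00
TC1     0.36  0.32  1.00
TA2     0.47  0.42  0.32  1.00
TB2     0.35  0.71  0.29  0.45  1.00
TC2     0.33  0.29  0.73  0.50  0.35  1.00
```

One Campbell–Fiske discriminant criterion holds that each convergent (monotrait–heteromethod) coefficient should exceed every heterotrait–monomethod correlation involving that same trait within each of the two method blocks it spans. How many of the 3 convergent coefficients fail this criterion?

1

Checking each validity diagonal entry against its comparison values:
TA (methods 1·2): 0.47 vs {0.43, 0.45, 0.36, 0.50} → fail.
TB (methods 1·2): 0.71 vs {0.43, 0.45, 0.32, 0.35} → pass.
TC (methods 1·2): 0.73 vs {0.36, 0.50, 0.32, 0.35} → pass.
1 of 3 fail.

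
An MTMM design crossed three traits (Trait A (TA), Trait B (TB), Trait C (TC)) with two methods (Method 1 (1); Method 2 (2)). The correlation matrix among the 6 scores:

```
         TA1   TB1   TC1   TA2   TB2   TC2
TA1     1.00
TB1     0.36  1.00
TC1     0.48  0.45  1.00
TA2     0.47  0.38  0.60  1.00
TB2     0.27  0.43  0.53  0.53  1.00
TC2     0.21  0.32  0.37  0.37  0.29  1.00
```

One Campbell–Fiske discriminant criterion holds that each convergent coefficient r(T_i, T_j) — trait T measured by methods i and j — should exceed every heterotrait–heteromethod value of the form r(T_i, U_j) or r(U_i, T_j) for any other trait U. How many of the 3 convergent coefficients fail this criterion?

Convergent coefficients and their comparison sets:
TA (methods 1·2): 0.47 vs {0.27, 0.38, 0.21, 0.60} → fail.
TB (methods 1·2): 0.43 vs {0.38, 0.27, 0.32, 0.53} → fail.
TC (methods 1·2): 0.37 vs {0.60, 0.21, 0.53, 0.32} → fail.
3 of 3 fail.

3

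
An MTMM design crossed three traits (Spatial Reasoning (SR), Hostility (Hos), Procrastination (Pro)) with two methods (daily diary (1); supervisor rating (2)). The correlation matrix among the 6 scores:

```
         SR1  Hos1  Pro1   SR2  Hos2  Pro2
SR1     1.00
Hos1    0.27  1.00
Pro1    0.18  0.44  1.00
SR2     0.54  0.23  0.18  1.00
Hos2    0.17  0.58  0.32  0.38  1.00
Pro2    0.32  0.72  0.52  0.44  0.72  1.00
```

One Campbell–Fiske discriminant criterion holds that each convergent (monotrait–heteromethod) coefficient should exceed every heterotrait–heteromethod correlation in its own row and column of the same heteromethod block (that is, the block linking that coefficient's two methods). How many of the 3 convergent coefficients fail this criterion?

Checking each validity diagonal entry against its comparison values:
SR (methods 1·2): 0.54 vs {0.17, 0.23, 0.32, 0.18} → pass.
Hos (methods 1·2): 0.58 vs {0.23, 0.17, 0.72, 0.32} → fail.
Pro (methods 1·2): 0.52 vs {0.18, 0.32, 0.32, 0.72} → fail.
2 of 3 fail.

2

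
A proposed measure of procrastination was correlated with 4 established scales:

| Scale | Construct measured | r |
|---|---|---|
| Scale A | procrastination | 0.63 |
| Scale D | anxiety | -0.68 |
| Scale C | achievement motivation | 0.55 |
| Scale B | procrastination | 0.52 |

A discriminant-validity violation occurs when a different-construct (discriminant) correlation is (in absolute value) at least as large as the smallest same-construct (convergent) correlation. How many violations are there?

Convergent (same construct = procrastination): Scale A, Scale B.
Smallest convergent = 0.52. Discriminant |r|: 0.68, 0.55; count ≥ 0.52 → 2.

2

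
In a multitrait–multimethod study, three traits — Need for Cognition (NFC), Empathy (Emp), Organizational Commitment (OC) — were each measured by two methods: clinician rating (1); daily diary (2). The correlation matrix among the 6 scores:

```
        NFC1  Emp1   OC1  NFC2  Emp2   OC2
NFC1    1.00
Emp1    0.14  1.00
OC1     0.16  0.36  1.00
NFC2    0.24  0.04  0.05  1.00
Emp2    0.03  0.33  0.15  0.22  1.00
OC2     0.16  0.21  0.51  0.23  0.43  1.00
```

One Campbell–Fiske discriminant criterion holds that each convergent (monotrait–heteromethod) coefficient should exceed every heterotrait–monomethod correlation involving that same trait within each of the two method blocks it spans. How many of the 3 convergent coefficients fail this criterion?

1

Convergent coefficients and their comparison sets:
NFC (methods 1·2): 0.24 vs {0.14, 0.22, 0.16, 0.23} → pass.
Emp (methods 1·2): 0.33 vs {0.14, 0.22, 0.36, 0.43} → fail.
OC (methods 1·2): 0.51 vs {0.16, 0.23, 0.36, 0.43} → pass.
1 of 3 fail.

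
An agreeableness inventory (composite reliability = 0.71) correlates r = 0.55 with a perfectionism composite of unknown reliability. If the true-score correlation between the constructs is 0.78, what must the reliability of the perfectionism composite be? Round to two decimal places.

r_true = r_obs / √(r_xx · r_yy) ⇒ 0.78 = 0.55 / √(0.71 · r_yy).
√(0.71 · r_yy) = 0.55 / 0.78 = 0.7051; 0.71 · r_yy = 0.4972; r_yy = 0.4972 / 0.71 ≈ 0.70.

0.70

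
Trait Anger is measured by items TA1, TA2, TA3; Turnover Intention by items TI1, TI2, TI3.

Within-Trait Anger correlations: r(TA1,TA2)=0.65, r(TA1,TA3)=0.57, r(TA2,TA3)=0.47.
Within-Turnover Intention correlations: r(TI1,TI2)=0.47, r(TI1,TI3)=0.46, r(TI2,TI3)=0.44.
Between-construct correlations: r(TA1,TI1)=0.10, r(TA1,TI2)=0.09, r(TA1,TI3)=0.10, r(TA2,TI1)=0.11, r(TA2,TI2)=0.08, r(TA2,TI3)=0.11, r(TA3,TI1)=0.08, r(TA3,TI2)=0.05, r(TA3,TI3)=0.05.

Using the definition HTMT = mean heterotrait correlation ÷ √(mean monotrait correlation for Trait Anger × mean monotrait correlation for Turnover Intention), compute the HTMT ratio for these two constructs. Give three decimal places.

0.169

Mean heterotrait r = 0.77/9 = 0.0856.
Mean within-TA = 1.69/3 = 0.5633; mean within-TI = 1.37/3 = 0.4567.
Geometric mean = √(0.5633 × 0.4567) = 0.5072.
HTMT = 0.0856 / 0.5072 = 0.169.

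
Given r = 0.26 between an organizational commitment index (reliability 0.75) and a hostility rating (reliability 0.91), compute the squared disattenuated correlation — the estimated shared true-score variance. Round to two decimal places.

Disattenuated r = 0.26 / √(0.75 × 0.91) = 0.26 / 0.8261 = 0.3147.
Shared true-score variance = 0.3147² = 0.0990 ≈ 0.10.

0.10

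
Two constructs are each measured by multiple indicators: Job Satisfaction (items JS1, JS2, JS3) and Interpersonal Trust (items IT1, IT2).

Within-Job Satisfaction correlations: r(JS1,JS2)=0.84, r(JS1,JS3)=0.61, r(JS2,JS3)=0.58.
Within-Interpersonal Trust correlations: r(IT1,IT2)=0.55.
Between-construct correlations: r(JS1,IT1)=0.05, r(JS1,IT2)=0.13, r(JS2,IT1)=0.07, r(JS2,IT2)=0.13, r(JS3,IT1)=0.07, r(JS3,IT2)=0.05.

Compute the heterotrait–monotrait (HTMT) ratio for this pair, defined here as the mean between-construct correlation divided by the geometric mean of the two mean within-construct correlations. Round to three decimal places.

Between-construct mean = 0.50/6 = 0.0833.
Mean within-JS = 2.03/3 = 0.6767; mean within-IT = 0.55/1 = 0.5500.
Geometric mean = √(0.6767 × 0.5500) = 0.6101.
HTMT = 0.0833 / 0.6101 = 0.137.

0.137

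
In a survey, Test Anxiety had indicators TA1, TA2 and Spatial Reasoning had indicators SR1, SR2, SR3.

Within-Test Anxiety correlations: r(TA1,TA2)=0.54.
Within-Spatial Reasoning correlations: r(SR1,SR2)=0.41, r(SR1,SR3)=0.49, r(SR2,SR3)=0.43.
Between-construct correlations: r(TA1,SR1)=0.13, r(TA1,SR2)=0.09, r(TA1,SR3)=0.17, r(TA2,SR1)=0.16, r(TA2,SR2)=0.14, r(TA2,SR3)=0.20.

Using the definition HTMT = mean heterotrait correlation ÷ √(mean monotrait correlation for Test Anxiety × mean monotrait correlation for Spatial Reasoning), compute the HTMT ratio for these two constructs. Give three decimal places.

0.303

Mean between = 0.89/6 = 0.1483.
Mean within-TA = 0.54/1 = 0.5400; mean within-SR = 1.33/3 = 0.4433.
Geometric mean = √(0.5400 × 0.4433) = 0.4893.
HTMT = 0.1483 / 0.4893 = 0.303.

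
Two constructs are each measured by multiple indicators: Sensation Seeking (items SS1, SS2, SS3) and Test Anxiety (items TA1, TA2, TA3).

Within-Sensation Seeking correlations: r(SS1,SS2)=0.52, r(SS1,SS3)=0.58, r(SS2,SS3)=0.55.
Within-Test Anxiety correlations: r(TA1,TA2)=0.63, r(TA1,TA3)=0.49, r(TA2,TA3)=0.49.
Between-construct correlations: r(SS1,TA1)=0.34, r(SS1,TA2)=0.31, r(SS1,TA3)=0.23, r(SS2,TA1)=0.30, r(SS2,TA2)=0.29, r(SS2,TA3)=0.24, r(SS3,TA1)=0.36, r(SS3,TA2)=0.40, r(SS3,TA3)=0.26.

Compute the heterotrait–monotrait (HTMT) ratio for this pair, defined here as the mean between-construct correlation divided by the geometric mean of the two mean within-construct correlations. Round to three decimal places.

Mean heterotrait r = 2.73/9 = 0.3033.
Mean within-SS = 1.65/3 = 0.5500; mean within-TA = 1.61/3 = 0.5367.
Geometric mean = √(0.5500 × 0.5367) = 0.5433.
HTMT = 0.3033 / 0.5433 = 0.558.

0.558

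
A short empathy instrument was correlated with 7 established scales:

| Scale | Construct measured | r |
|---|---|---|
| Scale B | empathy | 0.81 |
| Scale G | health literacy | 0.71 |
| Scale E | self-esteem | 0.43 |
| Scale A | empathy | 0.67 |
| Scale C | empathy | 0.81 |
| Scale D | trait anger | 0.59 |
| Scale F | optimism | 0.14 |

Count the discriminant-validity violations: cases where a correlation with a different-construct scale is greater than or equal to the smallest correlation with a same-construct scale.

1

Convergent (same construct = empathy): Scale B, Scale A, Scale C.
Smallest convergent = 0.67. Discriminant values: 0.71, 0.43, 0.59, 0.14; count ≥ 0.67 → 1.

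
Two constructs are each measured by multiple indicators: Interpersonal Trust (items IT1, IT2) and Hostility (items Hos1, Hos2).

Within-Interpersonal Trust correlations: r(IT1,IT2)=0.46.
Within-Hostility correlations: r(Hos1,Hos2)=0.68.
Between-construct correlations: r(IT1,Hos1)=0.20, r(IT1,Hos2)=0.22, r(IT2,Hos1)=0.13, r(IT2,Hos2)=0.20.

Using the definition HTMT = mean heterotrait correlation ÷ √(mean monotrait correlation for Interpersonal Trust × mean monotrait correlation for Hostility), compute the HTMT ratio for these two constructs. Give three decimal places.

Mean heterotrait r = 0.75/4 = 0.1875.
Mean within-IT = 0.46/1 = 0.4600; mean within-Hos = 0.68/1 = 0.6800.
Geometric mean = √(0.4600 × 0.6800) = 0.5593.
HTMT = 0.1875 / 0.5593 = 0.335.

0.335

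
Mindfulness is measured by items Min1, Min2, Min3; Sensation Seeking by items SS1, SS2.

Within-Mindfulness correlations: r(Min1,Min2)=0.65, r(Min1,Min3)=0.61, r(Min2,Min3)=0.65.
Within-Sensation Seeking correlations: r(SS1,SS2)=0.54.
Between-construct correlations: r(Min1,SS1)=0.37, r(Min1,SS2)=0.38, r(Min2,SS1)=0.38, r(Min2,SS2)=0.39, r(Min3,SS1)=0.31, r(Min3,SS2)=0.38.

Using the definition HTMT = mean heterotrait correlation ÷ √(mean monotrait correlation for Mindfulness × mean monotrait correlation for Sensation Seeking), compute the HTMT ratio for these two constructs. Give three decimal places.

Mean between = 2.21/6 = 0.3683.
Mean within-Min = 1.91/3 = 0.6367; mean within-SS = 0.54/1 = 0.5400.
Geometric mean = √(0.6367 × 0.5400) = 0.5864.
HTMT = 0.3683 / 0.5864 = 0.628.

0.628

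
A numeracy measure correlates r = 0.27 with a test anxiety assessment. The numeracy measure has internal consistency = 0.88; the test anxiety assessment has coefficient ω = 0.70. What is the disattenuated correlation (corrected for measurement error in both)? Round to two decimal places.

r_true = r_obs / √(r_xx · r_yy) = 0.27 / √(0.88 × 0.70) = 0.27 / √0.6160 = 0.27 / 0.7849 ≈ 0.34.

0.34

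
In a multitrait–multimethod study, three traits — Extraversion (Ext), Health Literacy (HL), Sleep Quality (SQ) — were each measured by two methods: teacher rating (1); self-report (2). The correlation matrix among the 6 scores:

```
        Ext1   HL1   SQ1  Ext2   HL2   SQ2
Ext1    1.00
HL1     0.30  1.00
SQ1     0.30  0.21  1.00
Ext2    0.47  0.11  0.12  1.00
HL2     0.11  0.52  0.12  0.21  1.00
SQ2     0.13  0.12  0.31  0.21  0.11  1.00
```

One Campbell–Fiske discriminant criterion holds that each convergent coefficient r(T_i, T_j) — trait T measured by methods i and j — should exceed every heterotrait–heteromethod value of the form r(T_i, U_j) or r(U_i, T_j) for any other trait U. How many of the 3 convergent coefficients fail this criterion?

Convergent coefficients and their comparison sets:
Ext (methods 1·2): 0.47 vs {0.11, 0.11, 0.13, 0.12} → pass.
HL (methods 1·2): 0.52 vs {0.11, 0.11, 0.12, 0.12} → pass.
SQ (methods 1·2): 0.31 vs {0.12, 0.13, 0.12, 0.12} → pass.
0 of 3 fail.

0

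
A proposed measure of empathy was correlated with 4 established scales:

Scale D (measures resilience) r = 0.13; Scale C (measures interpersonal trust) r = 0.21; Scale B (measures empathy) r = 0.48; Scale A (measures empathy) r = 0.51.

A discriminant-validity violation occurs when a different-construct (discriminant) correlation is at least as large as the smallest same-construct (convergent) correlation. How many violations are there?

0

Convergent (same construct = empathy): Scale B, Scale A.
Smallest convergent = 0.48. Discriminant values: 0.13, 0.21; count ≥ 0.48 → 0.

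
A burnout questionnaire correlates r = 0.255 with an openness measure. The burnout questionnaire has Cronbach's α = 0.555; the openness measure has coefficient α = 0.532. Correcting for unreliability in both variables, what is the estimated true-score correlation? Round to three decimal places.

r_true = r_obs / √(r_xx · r_yy) = 0.255 / √(0.555 × 0.532) = 0.255 / √0.295260 = 0.255 / 0.5434 ≈ 0.469.

0.469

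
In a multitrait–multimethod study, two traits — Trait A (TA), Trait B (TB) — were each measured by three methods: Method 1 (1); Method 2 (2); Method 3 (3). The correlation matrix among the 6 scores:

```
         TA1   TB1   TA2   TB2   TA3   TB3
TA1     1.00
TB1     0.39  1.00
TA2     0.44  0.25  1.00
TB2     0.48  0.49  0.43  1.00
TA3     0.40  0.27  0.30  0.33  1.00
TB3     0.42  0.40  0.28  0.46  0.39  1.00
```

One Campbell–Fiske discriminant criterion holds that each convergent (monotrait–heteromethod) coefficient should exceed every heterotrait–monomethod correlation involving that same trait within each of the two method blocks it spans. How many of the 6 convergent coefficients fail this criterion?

Checking each validity diagonal entry against its comparison values:
TA (methods 1·2): 0.44 vs {0.39, 0.43} → pass.
TA (methods 1·3): 0.40 vs {0.39, 0.39} → pass.
TA (methods 2·3): 0.30 vs {0.43, 0.39} → fail.
TB (methods 1·2): 0.49 vs {0.39, 0.43} → pass.
TB (methods 1·3): 0.40 vs {0.39, 0.39} → pass.
TB (methods 2·3): 0.46 vs {0.43, 0.39} → pass.
1 of 6 fail.

1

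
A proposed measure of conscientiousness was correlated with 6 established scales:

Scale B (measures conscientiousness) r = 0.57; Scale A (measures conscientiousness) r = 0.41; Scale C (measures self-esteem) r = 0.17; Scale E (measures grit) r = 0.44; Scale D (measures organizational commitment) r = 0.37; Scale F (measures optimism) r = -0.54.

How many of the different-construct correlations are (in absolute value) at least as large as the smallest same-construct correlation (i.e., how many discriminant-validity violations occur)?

Convergent (same construct = conscientiousness): Scale B, Scale A.
Smallest convergent = 0.41. Discriminant |r|: 0.17, 0.44, 0.37, 0.54; count ≥ 0.41 → 2.

2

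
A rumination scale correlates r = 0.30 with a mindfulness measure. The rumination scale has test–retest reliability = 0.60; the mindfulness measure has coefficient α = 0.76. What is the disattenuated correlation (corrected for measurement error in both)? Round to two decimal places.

r_true = r_obs / √(r_xx · r_yy) = 0.30 / √(0.60 × 0.76) = 0.30 / √0.4560 = 0.30 / 0.6753 ≈ 0.44.

0.44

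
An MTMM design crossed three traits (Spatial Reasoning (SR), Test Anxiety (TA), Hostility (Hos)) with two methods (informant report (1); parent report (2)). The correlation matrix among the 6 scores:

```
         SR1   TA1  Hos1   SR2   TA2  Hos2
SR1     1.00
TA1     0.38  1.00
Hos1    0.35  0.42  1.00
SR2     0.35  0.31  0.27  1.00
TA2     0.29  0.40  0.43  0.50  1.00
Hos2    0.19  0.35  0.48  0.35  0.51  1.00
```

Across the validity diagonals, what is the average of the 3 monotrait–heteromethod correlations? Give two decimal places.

Convergent values: 0.35, 0.40, 0.48; mean = 1.23/3 = 0.41.

0.41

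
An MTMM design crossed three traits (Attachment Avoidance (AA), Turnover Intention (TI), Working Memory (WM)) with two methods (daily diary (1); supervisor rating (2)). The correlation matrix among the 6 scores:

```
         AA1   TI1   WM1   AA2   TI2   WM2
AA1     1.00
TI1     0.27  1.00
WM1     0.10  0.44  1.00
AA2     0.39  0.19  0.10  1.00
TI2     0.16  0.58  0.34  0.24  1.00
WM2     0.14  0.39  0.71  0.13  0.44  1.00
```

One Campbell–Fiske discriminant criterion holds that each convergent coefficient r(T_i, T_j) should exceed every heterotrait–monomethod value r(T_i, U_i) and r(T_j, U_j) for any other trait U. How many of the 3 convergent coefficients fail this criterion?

0

Checking each validity diagonal entry against its comparison values:
AA (methods 1·2): 0.39 vs {0.27, 0.24, 0.10, 0.13} → pass.
TI (methods 1·2): 0.58 vs {0.27, 0.24, 0.44, 0.44} → pass.
WM (methods 1·2): 0.71 vs {0.10, 0.13, 0.44, 0.44} → pass.
0 of 3 fail.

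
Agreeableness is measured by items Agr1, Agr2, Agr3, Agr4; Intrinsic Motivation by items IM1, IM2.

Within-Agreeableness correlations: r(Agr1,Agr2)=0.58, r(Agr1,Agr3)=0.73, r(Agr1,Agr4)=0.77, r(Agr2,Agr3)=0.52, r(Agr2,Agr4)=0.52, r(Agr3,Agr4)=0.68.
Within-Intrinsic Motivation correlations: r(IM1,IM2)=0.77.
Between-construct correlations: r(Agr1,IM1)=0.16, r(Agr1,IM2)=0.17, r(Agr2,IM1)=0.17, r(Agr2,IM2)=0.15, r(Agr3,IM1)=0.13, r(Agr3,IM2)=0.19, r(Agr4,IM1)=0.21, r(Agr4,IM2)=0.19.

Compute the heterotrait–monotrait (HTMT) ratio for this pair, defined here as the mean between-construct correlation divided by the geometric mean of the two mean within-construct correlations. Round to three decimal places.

Between-construct mean = 1.37/8 = 0.1713.
Mean within-Agr = 3.80/6 = 0.6333; mean within-IM = 0.77/1 = 0.7700.
Geometric mean = √(0.6333 × 0.7700) = 0.6983.
HTMT = 0.1713 / 0.6983 = 0.245.

0.245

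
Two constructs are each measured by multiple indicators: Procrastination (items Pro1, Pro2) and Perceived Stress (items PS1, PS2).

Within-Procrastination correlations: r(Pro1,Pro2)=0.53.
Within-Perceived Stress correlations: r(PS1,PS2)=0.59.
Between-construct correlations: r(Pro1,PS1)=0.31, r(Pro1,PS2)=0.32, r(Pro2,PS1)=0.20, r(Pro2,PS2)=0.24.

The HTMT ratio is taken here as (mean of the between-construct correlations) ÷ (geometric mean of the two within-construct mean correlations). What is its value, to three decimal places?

Between-construct mean = 1.07/4 = 0.2675.
Mean within-Pro = 0.53/1 = 0.5300; mean within-PS = 0.59/1 = 0.5900.
Geometric mean = √(0.5300 × 0.5900) = 0.5592.
HTMT = 0.2675 / 0.5592 = 0.478.

0.478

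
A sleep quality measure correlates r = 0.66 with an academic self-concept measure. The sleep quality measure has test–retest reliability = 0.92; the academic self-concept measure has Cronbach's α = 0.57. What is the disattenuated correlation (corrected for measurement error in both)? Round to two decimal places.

r_true = r_obs / √(r_xx · r_yy) = 0.66 / √(0.92 × 0.57) = 0.66 / √0.5244 = 0.66 / 0.7242 ≈ 0.91.

0.91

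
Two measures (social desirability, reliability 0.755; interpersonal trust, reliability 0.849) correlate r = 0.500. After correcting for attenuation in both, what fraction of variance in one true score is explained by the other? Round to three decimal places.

0.390

Disattenuated r = 0.500 / √(0.755 × 0.849) = 0.500 / 0.8006 = 0.6245.
Shared true-score variance = 0.6245² = 0.3900 ≈ 0.390.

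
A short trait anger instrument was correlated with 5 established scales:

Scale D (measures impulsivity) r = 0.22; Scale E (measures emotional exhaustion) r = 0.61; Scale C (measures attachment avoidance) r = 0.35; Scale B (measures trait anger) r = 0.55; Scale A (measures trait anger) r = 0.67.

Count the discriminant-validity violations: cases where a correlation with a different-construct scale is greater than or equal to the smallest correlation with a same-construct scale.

1

Convergent (same construct = trait anger): Scale B, Scale A.
Smallest convergent = 0.55. Discriminant values: 0.22, 0.61, 0.35; count ≥ 0.55 → 1.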